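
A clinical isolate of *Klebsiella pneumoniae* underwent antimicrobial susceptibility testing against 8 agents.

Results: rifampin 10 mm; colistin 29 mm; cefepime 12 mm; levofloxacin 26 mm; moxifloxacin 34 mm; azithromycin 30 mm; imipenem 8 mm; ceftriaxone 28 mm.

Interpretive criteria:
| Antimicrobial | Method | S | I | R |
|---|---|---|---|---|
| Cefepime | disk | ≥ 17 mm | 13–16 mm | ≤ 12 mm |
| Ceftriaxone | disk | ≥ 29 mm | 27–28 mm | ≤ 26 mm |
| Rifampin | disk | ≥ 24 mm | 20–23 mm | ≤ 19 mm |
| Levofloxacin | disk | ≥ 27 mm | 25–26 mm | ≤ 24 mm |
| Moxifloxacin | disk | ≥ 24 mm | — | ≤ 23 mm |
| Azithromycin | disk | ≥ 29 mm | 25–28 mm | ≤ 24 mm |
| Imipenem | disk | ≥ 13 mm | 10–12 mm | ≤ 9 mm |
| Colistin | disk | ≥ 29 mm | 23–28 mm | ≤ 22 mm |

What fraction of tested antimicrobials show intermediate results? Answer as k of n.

2 of 8

Rifampin: 10 mm is ≤ 19 mm — Resistant
Colistin 29 mm: ≥ 29 mm — Susceptible
Cefepime 12 mm: ≤ 12 mm → Resistant
Levofloxacin: 26 mm is in 25–26 mm → Intermediate
Moxifloxacin (34 mm) ≥ 24 mm ⇒ susceptible
Azithromycin (30 mm) ≥ 29 mm — susceptible
Imipenem (8 mm) ≤ 9 mm — resistant
Ceftriaxone 28 mm: in 27–28 mm ⇒ intermediate
Intermediate: 2/8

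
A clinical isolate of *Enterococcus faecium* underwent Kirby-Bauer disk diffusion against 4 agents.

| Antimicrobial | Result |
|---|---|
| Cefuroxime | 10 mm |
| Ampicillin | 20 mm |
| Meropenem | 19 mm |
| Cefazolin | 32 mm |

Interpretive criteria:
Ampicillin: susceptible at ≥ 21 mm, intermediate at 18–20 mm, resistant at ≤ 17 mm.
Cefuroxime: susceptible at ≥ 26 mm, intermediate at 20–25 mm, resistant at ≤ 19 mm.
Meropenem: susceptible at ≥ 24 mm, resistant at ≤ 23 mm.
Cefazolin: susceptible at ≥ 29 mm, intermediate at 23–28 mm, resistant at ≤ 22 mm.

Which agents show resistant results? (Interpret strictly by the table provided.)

cefuroxime, meropenem

Cefuroxime (10 mm) ≤ 19 mm ⇒ resistant
Ampicillin (20 mm) in 18–20 mm — I
Meropenem 19 mm: ≤ 23 mm → resistant
Cefazolin: 32 mm is ≥ 29 mm — S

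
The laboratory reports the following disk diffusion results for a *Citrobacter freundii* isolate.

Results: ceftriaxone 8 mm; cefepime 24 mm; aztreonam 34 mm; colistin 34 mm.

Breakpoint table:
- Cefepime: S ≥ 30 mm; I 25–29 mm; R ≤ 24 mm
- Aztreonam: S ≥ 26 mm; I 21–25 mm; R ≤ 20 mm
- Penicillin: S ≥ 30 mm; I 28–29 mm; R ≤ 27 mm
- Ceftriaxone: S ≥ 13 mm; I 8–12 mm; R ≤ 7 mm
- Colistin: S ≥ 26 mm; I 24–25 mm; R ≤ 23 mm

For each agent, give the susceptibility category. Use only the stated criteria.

Ceftriaxone (8 mm) in 8–12 mm → intermediate
Cefepime 24 mm: ≤ 24 mm → Resistant
Aztreonam (34 mm) ≥ 26 mm ⇒ S
Colistin (34 mm) ≥ 26 mm → susceptible

I, R, S, S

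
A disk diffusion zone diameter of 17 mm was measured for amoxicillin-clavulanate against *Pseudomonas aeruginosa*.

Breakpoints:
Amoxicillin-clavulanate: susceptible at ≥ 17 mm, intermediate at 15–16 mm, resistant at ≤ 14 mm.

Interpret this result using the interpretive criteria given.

Amoxicillin-clavulanate (17 mm) ≥ 17 mm → susceptible

S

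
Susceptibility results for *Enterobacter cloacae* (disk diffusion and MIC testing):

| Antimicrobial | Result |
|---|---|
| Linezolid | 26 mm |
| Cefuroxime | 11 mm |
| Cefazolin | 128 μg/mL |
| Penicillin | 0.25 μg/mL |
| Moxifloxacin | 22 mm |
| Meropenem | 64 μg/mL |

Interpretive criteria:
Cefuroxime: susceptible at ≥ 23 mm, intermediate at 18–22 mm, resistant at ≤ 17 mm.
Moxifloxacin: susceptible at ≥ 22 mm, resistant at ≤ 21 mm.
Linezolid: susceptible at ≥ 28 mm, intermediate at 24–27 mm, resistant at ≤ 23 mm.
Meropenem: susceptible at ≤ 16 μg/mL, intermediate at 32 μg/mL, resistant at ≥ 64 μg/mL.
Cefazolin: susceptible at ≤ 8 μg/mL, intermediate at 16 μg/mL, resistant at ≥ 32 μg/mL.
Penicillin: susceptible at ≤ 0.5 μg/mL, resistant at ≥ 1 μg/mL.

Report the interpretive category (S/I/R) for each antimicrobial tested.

Linezolid: 26 mm is in 24–27 mm — intermediate
Cefuroxime 11 mm: ≤ 17 mm ⇒ Resistant
Cefazolin: 128 μg/mL is ≥ 32 μg/mL — resistant
Penicillin (0.25 μg/mL) ≤ 0.5 μg/mL → S
Moxifloxacin (22 mm) ≥ 22 mm — S
Meropenem 64 μg/mL: ≥ 64 μg/mL — R

I, R, R, S, S, R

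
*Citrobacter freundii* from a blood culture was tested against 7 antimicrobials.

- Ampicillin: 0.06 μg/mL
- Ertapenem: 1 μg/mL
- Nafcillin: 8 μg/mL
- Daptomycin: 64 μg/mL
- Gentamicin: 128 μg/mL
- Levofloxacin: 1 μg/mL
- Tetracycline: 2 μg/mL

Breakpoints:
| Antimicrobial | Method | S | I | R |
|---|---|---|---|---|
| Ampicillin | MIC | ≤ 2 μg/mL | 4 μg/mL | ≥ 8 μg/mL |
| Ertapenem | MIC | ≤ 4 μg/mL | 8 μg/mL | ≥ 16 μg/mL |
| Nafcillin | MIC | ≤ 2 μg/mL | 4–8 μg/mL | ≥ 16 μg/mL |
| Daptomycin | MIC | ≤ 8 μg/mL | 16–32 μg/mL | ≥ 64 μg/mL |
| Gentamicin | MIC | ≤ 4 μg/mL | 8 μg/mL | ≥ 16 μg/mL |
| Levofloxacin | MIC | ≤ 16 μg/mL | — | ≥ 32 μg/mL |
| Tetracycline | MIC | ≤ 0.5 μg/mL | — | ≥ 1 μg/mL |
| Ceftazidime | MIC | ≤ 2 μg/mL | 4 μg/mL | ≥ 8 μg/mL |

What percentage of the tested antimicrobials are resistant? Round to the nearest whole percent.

43%

Ampicillin (0.06 μg/mL) ≤ 2 μg/mL — susceptible
Ertapenem (1 μg/mL) ≤ 4 μg/mL → S
Nafcillin 8 μg/mL: in 4–8 μg/mL ⇒ I
Daptomycin (64 μg/mL) ≥ 64 μg/mL — resistant
Gentamicin: 128 μg/mL is ≥ 16 μg/mL ⇒ resistant
Levofloxacin 1 μg/mL: ≤ 16 μg/mL ⇒ susceptible
Tetracycline 2 μg/mL: ≥ 1 μg/mL — resistant
Resistant: 3/7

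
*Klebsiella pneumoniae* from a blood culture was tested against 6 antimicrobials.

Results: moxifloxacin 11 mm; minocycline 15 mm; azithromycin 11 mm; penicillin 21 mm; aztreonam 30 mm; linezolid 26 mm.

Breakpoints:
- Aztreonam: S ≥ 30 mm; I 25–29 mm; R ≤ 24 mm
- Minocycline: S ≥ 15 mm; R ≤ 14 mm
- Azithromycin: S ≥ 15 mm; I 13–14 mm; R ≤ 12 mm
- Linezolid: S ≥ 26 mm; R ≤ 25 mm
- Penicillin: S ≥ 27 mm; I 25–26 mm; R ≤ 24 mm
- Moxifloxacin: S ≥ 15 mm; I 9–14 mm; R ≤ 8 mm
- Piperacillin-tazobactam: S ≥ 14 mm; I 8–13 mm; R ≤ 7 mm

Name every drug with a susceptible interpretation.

Moxifloxacin (11 mm) in 9–14 mm → I
Minocycline 15 mm: ≥ 15 mm ⇒ susceptible
Azithromycin: 11 mm is ≤ 12 mm — Resistant
Penicillin 21 mm: ≤ 24 mm → R
Aztreonam 30 mm: ≥ 30 mm ⇒ Susceptible
Linezolid (26 mm) ≥ 26 mm — S

minocycline, aztreonam, linezolid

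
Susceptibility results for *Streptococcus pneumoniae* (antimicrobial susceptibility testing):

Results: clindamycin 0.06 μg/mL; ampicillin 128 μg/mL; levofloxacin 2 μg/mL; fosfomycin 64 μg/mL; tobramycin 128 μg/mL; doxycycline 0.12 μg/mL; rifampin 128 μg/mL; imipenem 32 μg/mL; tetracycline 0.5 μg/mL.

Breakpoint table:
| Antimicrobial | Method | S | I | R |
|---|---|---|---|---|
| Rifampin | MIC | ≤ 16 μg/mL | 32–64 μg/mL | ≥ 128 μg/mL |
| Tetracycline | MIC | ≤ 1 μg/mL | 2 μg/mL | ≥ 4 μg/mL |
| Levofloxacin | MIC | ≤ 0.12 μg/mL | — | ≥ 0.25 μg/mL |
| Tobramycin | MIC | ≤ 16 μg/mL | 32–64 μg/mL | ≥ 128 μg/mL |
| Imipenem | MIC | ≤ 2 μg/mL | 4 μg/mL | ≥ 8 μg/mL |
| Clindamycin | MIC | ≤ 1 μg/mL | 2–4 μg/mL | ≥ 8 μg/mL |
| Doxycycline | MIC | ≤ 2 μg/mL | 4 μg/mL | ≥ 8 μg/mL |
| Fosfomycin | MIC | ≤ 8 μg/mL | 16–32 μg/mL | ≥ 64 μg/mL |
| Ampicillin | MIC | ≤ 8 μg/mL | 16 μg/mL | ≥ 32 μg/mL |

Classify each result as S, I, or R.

Clindamycin: 0.06 μg/mL is ≤ 1 μg/mL ⇒ S
Ampicillin (128 μg/mL) ≥ 32 μg/mL → Resistant
Levofloxacin (2 μg/mL) ≥ 0.25 μg/mL ⇒ resistant
Fosfomycin 64 μg/mL: ≥ 64 μg/mL ⇒ resistant
Tobramycin: 128 μg/mL is ≥ 128 μg/mL → Resistant
Doxycycline 0.12 μg/mL: ≤ 2 μg/mL — susceptible
Rifampin 128 μg/mL: ≥ 128 μg/mL → R
Imipenem (32 μg/mL) ≥ 8 μg/mL — Resistant
Tetracycline: 0.5 μg/mL is ≤ 1 μg/mL → susceptible

S, R, R, R, R, S, R, R, S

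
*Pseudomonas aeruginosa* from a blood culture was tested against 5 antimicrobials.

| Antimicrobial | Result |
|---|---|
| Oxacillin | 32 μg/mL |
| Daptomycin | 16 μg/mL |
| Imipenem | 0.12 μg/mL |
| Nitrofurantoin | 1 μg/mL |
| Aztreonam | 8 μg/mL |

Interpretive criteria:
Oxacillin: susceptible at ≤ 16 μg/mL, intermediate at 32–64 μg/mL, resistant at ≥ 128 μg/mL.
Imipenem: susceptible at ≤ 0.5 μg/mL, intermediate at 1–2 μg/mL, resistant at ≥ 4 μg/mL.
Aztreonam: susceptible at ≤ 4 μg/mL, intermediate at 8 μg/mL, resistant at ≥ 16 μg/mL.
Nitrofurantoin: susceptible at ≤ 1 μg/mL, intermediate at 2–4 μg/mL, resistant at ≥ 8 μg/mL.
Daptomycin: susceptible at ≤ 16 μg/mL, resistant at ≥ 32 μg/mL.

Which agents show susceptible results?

Oxacillin: 32 μg/mL is in 32–64 μg/mL → intermediate
Daptomycin (16 μg/mL) ≤ 16 μg/mL ⇒ susceptible
Imipenem (0.12 μg/mL) ≤ 0.5 μg/mL — S
Nitrofurantoin (1 μg/mL) ≤ 1 μg/mL — Susceptible
Aztreonam (8 μg/mL) = 8 μg/mL — intermediate

daptomycin, imipenem, nitrofurantoin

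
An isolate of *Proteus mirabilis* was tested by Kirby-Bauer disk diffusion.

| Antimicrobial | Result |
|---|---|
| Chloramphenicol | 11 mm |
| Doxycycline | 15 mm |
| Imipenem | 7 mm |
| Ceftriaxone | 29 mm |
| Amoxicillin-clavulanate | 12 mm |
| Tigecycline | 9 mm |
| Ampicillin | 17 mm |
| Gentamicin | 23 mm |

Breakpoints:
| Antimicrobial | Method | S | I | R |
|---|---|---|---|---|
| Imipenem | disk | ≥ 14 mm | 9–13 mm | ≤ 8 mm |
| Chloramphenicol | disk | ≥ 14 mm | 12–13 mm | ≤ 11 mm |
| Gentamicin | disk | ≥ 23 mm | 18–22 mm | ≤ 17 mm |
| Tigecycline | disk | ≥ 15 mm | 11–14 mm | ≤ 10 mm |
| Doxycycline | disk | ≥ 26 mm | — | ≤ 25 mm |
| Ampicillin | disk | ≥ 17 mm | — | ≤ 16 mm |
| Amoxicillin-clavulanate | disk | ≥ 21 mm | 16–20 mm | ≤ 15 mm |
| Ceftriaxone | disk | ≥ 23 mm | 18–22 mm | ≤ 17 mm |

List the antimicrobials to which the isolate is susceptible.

Chloramphenicol: 11 mm is ≤ 11 mm — resistant
Doxycycline: 15 mm is ≤ 25 mm — R
Imipenem: 7 mm is ≤ 8 mm — R
Ceftriaxone 29 mm: ≥ 23 mm → S
Amoxicillin-clavulanate: 12 mm is ≤ 15 mm ⇒ resistant
Tigecycline: 9 mm is ≤ 10 mm → Resistant
Ampicillin: 17 mm is ≥ 17 mm → S
Gentamicin 23 mm: ≥ 23 mm — Susceptible

ceftriaxone, ampicillin, gentamicin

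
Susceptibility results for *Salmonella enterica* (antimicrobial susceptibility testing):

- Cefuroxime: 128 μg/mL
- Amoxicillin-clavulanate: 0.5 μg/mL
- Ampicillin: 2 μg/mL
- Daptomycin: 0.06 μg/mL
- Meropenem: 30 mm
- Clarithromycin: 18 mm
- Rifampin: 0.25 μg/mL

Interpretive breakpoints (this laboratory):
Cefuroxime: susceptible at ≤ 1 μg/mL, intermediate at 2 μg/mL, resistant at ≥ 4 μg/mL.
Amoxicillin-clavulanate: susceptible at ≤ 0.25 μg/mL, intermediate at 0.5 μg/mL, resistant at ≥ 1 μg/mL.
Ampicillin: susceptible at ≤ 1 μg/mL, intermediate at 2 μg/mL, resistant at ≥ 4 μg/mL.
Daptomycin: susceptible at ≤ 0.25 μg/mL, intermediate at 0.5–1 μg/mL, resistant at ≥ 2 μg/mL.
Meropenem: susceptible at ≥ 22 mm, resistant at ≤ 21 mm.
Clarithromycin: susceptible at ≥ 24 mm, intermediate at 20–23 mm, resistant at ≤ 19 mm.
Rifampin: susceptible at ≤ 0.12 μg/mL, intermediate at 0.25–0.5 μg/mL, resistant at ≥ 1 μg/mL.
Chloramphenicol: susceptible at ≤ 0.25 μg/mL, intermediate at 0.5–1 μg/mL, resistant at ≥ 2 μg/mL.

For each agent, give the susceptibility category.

Cefuroxime: 128 μg/mL is ≥ 4 μg/mL ⇒ resistant
Amoxicillin-clavulanate: 0.5 μg/mL is = 0.5 μg/mL ⇒ intermediate
Ampicillin (2 μg/mL) = 2 μg/mL ⇒ intermediate
Daptomycin 0.06 μg/mL: ≤ 0.25 μg/mL ⇒ S
Meropenem (30 mm) ≥ 22 mm → S
Clarithromycin: 18 mm is ≤ 19 mm → Resistant
Rifampin: 0.25 μg/mL is in 0.25–0.5 μg/mL — intermediate

R, I, I, S, S, R, I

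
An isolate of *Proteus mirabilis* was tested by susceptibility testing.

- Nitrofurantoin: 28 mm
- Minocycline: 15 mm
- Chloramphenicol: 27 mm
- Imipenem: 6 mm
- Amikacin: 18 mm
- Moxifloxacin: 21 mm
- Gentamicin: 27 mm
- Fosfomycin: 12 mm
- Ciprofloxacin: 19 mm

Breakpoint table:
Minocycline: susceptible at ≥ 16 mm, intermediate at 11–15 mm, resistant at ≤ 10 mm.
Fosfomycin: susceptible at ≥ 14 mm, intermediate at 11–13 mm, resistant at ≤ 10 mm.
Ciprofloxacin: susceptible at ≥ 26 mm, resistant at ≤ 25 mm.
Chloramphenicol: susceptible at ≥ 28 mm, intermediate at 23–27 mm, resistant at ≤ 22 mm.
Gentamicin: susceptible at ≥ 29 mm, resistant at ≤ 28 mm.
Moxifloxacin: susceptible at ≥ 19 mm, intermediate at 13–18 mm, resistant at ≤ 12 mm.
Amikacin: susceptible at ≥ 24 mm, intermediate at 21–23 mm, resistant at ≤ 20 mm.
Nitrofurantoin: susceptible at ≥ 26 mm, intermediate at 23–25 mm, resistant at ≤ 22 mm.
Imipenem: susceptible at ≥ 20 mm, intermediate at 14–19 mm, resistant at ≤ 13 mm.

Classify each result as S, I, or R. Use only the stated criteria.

Nitrofurantoin (28 mm) ≥ 26 mm ⇒ S
Minocycline: 15 mm is in 11–15 mm ⇒ intermediate
Chloramphenicol 27 mm: in 23–27 mm ⇒ I
Imipenem: 6 mm is ≤ 13 mm ⇒ Resistant
Amikacin: 18 mm is ≤ 20 mm ⇒ resistant
Moxifloxacin (21 mm) ≥ 19 mm — susceptible
Gentamicin (27 mm) ≤ 28 mm → Resistant
Fosfomycin (12 mm) in 11–13 mm → intermediate
Ciprofloxacin 19 mm: ≤ 25 mm ⇒ resistant

S, I, I, R, R, S, R, I, R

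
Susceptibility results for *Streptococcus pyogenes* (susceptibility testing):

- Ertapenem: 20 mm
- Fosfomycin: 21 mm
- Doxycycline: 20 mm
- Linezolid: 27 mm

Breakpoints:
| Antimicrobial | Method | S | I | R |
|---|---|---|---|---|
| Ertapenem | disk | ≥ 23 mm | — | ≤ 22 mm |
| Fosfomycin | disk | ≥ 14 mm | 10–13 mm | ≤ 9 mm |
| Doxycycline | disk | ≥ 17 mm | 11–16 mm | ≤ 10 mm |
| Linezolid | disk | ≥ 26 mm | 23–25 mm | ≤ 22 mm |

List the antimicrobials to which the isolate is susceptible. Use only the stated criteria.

fosfomycin, doxycycline, linezolid

Ertapenem 20 mm: ≤ 22 mm — Resistant
Fosfomycin (21 mm) ≥ 14 mm — susceptible
Doxycycline (20 mm) ≥ 17 mm ⇒ S
Linezolid (27 mm) ≥ 26 mm — Susceptible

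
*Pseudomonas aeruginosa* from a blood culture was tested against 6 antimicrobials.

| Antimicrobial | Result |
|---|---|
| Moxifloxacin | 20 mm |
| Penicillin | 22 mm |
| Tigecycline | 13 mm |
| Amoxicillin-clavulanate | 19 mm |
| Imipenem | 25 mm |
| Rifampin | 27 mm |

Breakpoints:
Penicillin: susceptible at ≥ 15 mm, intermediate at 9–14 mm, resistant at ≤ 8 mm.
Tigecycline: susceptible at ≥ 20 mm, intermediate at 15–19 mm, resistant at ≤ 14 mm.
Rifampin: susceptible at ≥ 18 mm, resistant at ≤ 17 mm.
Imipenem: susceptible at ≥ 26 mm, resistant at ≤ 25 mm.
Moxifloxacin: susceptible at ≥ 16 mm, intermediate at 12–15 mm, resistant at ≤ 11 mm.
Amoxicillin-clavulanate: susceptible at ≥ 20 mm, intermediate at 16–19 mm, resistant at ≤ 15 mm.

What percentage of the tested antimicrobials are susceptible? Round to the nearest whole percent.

50%

Moxifloxacin 20 mm: ≥ 16 mm — susceptible
Penicillin 22 mm: ≥ 15 mm — S
Tigecycline: 13 mm is ≤ 14 mm ⇒ resistant
Amoxicillin-clavulanate: 19 mm is in 16–19 mm — Intermediate
Imipenem 25 mm: ≤ 25 mm — resistant
Rifampin: 27 mm is ≥ 18 mm ⇒ Susceptible
Susceptible: 3/6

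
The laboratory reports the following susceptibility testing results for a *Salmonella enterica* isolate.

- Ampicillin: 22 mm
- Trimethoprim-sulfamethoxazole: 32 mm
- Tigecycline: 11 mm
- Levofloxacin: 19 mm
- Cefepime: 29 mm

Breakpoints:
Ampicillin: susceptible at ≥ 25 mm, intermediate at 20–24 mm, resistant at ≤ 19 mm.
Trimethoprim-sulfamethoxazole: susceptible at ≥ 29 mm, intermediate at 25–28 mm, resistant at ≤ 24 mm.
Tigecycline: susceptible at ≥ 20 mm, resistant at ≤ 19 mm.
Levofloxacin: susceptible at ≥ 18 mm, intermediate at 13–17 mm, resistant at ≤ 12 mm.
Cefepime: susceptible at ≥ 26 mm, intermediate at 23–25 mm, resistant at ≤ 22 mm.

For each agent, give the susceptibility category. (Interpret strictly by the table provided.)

I, S, R, S, S

Ampicillin 22 mm: in 20–24 mm ⇒ I
Trimethoprim-sulfamethoxazole (32 mm) ≥ 29 mm → susceptible
Tigecycline: 11 mm is ≤ 19 mm ⇒ resistant
Levofloxacin: 19 mm is ≥ 18 mm — Susceptible
Cefepime: 29 mm is ≥ 26 mm → Susceptible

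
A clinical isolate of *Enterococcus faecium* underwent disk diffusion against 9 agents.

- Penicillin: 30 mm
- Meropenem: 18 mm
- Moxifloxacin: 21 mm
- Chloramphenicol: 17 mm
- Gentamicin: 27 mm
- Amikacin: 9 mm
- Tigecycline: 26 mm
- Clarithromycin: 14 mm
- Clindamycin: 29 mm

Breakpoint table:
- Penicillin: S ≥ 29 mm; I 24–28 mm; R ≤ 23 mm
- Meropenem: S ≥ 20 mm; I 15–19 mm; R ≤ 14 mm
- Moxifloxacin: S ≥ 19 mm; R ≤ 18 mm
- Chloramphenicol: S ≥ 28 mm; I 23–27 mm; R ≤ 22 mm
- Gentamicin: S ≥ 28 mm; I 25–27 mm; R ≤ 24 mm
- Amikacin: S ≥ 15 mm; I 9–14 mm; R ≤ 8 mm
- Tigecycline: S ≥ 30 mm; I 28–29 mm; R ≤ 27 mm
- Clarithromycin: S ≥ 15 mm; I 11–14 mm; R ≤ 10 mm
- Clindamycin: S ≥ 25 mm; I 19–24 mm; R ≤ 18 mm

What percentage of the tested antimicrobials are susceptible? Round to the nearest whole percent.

33%

Penicillin 30 mm: ≥ 29 mm — Susceptible
Meropenem: 18 mm is in 15–19 mm ⇒ intermediate
Moxifloxacin (21 mm) ≥ 19 mm → Susceptible
Chloramphenicol (17 mm) ≤ 22 mm ⇒ Resistant
Gentamicin: 27 mm is in 25–27 mm — Intermediate
Amikacin (9 mm) in 9–14 mm → Intermediate
Tigecycline (26 mm) ≤ 27 mm ⇒ resistant
Clarithromycin: 14 mm is in 11–14 mm → intermediate
Clindamycin: 29 mm is ≥ 25 mm ⇒ Susceptible
Susceptible: 3/9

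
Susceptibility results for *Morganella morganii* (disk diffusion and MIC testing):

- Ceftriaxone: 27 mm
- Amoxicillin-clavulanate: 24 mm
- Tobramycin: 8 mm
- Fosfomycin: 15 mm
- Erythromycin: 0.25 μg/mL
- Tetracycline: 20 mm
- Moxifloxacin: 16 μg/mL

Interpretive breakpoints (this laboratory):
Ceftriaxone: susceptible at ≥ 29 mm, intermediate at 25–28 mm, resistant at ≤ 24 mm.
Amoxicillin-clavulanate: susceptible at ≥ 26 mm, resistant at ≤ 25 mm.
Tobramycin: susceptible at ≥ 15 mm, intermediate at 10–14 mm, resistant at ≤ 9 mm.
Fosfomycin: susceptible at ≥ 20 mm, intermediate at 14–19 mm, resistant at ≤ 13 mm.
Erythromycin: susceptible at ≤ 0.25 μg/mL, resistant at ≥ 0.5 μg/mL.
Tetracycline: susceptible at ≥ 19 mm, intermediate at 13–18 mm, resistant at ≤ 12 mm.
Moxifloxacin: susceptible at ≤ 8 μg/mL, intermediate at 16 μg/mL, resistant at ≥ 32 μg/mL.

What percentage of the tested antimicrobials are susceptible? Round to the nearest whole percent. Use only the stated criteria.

Ceftriaxone: 27 mm is in 25–28 mm — Intermediate
Amoxicillin-clavulanate 24 mm: ≤ 25 mm — R
Tobramycin (8 mm) ≤ 9 mm — resistant
Fosfomycin: 15 mm is in 14–19 mm — intermediate
Erythromycin 0.25 μg/mL: ≤ 0.25 μg/mL — susceptible
Tetracycline: 20 mm is ≥ 19 mm ⇒ Susceptible
Moxifloxacin (16 μg/mL) = 16 μg/mL → intermediate
Susceptible: 2/7

29%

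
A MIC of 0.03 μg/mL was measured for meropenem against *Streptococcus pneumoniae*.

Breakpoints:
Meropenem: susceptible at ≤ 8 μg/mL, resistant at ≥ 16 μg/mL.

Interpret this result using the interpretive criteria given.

S

Meropenem 0.03 μg/mL: ≤ 8 μg/mL ⇒ S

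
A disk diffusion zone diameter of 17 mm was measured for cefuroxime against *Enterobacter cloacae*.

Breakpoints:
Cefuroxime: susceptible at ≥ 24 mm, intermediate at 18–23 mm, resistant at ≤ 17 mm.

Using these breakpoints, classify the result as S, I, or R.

Cefuroxime: 17 mm is ≤ 17 mm → Resistant

R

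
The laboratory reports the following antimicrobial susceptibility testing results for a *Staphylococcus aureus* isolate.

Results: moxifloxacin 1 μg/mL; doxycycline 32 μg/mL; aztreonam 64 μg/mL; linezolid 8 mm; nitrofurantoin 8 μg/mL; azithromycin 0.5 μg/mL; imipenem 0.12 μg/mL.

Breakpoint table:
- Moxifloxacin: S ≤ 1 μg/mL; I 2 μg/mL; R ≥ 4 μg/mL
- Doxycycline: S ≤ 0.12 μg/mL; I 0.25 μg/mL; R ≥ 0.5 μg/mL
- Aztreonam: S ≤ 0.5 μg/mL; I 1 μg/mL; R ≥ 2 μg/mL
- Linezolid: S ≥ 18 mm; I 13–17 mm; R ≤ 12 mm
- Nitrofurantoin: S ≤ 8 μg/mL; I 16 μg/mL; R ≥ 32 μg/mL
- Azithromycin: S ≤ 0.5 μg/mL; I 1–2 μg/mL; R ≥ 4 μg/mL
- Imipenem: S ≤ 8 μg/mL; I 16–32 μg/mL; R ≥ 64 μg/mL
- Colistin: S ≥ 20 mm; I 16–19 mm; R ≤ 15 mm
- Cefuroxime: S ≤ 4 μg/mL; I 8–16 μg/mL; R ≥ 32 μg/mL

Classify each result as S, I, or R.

S, R, R, R, S, S, S

Moxifloxacin (1 μg/mL) ≤ 1 μg/mL → S
Doxycycline 32 μg/mL: ≥ 0.5 μg/mL — Resistant
Aztreonam: 64 μg/mL is ≥ 2 μg/mL → resistant
Linezolid: 8 mm is ≤ 12 mm → Resistant
Nitrofurantoin: 8 μg/mL is ≤ 8 μg/mL → S
Azithromycin 0.5 μg/mL: ≤ 0.5 μg/mL → Susceptible
Imipenem (0.12 μg/mL) ≤ 8 μg/mL ⇒ susceptible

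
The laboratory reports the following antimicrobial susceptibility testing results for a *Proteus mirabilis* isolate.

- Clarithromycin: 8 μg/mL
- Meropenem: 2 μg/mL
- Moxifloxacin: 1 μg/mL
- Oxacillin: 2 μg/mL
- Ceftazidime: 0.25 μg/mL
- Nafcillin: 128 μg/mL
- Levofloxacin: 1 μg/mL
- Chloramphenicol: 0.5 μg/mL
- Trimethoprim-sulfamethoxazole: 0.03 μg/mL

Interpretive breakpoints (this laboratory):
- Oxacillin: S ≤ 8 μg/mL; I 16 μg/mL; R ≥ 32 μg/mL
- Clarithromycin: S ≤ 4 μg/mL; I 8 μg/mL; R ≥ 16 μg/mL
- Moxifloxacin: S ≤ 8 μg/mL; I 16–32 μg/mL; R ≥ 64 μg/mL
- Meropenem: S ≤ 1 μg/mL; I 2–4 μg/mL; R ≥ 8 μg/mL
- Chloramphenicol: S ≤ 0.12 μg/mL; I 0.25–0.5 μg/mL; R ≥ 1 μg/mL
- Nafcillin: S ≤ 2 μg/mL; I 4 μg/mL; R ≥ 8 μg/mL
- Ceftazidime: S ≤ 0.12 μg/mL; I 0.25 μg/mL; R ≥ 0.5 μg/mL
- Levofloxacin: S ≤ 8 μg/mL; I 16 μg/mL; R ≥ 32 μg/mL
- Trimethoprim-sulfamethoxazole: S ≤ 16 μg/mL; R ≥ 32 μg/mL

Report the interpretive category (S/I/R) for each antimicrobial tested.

I, I, S, S, I, R, S, I, S

Clarithromycin 8 μg/mL: = 8 μg/mL → I
Meropenem (2 μg/mL) in 2–4 μg/mL → intermediate
Moxifloxacin 1 μg/mL: ≤ 8 μg/mL ⇒ S
Oxacillin: 2 μg/mL is ≤ 8 μg/mL — S
Ceftazidime (0.25 μg/mL) = 0.25 μg/mL → Intermediate
Nafcillin 128 μg/mL: ≥ 8 μg/mL → resistant
Levofloxacin 1 μg/mL: ≤ 8 μg/mL ⇒ Susceptible
Chloramphenicol: 0.5 μg/mL is in 0.25–0.5 μg/mL → intermediate
Trimethoprim-sulfamethoxazole 0.03 μg/mL: ≤ 16 μg/mL → susceptible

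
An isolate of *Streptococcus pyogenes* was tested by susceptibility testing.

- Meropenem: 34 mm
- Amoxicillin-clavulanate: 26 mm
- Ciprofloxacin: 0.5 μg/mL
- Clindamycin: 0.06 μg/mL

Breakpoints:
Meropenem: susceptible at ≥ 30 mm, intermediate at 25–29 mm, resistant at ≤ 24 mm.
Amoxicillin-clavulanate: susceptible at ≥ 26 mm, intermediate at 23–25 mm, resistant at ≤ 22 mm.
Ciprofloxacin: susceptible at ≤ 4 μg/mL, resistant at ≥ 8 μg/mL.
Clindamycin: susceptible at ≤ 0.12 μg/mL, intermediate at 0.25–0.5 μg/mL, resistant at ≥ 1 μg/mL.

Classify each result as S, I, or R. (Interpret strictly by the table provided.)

Meropenem: 34 mm is ≥ 30 mm ⇒ Susceptible
Amoxicillin-clavulanate (26 mm) ≥ 26 mm ⇒ S
Ciprofloxacin (0.5 μg/mL) ≤ 4 μg/mL — Susceptible
Clindamycin (0.06 μg/mL) ≤ 0.12 μg/mL → Susceptible

S, S, S, S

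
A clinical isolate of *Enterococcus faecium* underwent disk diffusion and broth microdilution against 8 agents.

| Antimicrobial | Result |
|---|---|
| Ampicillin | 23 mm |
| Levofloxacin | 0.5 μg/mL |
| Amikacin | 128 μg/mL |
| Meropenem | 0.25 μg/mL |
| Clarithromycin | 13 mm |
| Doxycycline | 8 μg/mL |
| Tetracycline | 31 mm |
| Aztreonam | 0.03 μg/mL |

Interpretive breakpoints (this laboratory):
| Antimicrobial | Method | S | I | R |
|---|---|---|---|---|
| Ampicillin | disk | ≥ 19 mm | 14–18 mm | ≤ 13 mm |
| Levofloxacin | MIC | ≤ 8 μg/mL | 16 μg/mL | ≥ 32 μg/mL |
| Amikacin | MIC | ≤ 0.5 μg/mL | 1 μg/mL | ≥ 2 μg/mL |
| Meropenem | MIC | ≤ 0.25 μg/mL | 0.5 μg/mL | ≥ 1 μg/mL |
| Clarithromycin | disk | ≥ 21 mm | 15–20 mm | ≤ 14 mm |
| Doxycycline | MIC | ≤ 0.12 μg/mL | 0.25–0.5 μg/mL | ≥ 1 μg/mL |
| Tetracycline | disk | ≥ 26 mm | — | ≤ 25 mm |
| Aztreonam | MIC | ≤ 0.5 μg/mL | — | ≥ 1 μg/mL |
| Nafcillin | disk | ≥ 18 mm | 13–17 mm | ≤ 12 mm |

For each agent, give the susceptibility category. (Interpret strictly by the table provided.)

Ampicillin: 23 mm is ≥ 19 mm ⇒ Susceptible
Levofloxacin 0.5 μg/mL: ≤ 8 μg/mL → susceptible
Amikacin 128 μg/mL: ≥ 2 μg/mL ⇒ R
Meropenem 0.25 μg/mL: ≤ 0.25 μg/mL → Susceptible
Clarithromycin 13 mm: ≤ 14 mm → R
Doxycycline: 8 μg/mL is ≥ 1 μg/mL ⇒ resistant
Tetracycline (31 mm) ≥ 26 mm ⇒ S
Aztreonam: 0.03 μg/mL is ≤ 0.5 μg/mL ⇒ susceptible

S, S, R, S, R, R, S, S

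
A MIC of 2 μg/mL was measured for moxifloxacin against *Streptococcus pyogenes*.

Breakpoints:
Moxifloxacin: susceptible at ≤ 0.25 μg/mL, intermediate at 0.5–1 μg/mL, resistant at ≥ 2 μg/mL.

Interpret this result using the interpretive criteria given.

Moxifloxacin: 2 μg/mL is ≥ 2 μg/mL → Resistant

R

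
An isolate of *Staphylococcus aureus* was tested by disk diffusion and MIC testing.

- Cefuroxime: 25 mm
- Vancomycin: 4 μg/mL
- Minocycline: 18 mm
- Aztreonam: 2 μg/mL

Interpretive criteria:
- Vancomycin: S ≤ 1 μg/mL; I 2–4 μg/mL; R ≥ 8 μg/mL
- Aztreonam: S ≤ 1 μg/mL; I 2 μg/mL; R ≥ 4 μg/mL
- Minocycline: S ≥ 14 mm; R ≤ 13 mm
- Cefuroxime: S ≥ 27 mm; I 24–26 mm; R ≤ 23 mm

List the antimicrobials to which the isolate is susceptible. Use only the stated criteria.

minocycline

Cefuroxime 25 mm: in 24–26 mm → I
Vancomycin (4 μg/mL) in 2–4 μg/mL ⇒ I
Minocycline (18 mm) ≥ 14 mm ⇒ S
Aztreonam: 2 μg/mL is = 2 μg/mL — intermediate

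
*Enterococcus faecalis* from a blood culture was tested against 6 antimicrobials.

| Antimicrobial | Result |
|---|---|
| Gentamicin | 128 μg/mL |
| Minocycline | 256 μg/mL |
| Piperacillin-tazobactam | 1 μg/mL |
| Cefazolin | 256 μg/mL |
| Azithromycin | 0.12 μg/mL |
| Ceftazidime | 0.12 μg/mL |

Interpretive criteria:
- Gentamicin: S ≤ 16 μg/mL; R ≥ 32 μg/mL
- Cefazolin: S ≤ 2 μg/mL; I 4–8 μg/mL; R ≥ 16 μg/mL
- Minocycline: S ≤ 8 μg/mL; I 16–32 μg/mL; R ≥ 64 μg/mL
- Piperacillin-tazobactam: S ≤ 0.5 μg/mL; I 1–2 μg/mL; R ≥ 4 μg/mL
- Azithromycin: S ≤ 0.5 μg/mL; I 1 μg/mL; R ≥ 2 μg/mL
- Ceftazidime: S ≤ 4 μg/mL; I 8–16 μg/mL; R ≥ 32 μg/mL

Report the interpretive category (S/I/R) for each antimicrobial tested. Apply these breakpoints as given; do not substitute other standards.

Gentamicin: 128 μg/mL is ≥ 32 μg/mL — R
Minocycline: 256 μg/mL is ≥ 64 μg/mL — Resistant
Piperacillin-tazobactam: 1 μg/mL is in 1–2 μg/mL ⇒ Intermediate
Cefazolin (256 μg/mL) ≥ 16 μg/mL ⇒ Resistant
Azithromycin (0.12 μg/mL) ≤ 0.5 μg/mL — Susceptible
Ceftazidime (0.12 μg/mL) ≤ 4 μg/mL → susceptible

R, R, I, R, S, S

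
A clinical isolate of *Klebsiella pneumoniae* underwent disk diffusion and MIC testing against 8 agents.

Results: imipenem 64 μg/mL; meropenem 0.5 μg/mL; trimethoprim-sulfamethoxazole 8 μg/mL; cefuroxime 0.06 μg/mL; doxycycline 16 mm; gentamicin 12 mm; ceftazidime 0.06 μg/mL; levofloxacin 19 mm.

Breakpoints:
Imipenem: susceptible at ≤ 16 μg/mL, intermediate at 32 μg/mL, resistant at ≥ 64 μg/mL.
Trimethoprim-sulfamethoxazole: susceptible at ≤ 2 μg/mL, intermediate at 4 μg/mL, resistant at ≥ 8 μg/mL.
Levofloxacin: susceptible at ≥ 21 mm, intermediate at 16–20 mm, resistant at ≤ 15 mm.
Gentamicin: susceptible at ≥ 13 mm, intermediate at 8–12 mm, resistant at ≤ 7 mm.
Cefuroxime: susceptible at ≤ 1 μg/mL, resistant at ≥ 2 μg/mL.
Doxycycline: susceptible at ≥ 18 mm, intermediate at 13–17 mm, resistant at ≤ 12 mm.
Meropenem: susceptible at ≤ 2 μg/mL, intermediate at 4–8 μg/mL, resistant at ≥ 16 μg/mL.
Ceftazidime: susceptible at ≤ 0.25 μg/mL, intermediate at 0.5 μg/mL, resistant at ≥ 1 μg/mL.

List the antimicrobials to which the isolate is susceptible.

meropenem, cefuroxime, ceftazidime

Imipenem: 64 μg/mL is ≥ 64 μg/mL → Resistant
Meropenem: 0.5 μg/mL is ≤ 2 μg/mL ⇒ S
Trimethoprim-sulfamethoxazole: 8 μg/mL is ≥ 8 μg/mL ⇒ Resistant
Cefuroxime (0.06 μg/mL) ≤ 1 μg/mL → S
Doxycycline 16 mm: in 13–17 mm — I
Gentamicin (12 mm) in 8–12 mm ⇒ I
Ceftazidime: 0.06 μg/mL is ≤ 0.25 μg/mL ⇒ susceptible
Levofloxacin (19 mm) in 16–20 mm — intermediate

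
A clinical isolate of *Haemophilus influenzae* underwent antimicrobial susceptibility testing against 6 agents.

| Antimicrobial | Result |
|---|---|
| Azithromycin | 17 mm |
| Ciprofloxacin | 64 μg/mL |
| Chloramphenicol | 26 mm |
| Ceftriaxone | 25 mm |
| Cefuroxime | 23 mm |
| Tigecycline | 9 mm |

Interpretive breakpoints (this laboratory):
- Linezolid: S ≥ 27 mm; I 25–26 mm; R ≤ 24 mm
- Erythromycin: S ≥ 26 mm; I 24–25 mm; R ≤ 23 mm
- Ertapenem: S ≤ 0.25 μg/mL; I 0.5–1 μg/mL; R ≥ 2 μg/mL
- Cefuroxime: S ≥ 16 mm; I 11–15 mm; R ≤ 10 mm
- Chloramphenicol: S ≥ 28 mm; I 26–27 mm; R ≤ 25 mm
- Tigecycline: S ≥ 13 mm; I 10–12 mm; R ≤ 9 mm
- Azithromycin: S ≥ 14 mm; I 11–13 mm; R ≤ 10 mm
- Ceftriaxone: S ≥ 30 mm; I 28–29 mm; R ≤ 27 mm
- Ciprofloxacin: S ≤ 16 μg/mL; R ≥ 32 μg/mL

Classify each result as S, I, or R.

S, R, I, R, S, R

Azithromycin 17 mm: ≥ 14 mm → Susceptible
Ciprofloxacin (64 μg/mL) ≥ 32 μg/mL → resistant
Chloramphenicol (26 mm) in 26–27 mm — Intermediate
Ceftriaxone: 25 mm is ≤ 27 mm ⇒ resistant
Cefuroxime 23 mm: ≥ 16 mm ⇒ Susceptible
Tigecycline: 9 mm is ≤ 9 mm → resistant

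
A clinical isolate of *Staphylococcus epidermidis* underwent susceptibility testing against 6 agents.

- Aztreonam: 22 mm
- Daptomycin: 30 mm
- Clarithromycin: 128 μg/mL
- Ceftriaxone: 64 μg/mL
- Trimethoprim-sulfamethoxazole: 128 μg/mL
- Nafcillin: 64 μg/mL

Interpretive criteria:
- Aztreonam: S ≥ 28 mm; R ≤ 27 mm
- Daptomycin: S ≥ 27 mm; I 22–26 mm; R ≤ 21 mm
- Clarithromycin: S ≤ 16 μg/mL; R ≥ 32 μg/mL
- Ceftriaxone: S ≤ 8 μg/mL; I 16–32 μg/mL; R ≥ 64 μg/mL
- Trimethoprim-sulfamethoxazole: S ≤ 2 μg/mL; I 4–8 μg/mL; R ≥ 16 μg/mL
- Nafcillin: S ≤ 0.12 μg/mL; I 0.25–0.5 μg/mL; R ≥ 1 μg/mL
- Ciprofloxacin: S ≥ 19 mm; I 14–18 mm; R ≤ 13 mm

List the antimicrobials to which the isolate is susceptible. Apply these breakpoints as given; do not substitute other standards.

daptomycin

Aztreonam: 22 mm is ≤ 27 mm → resistant
Daptomycin: 30 mm is ≥ 27 mm → susceptible
Clarithromycin (128 μg/mL) ≥ 32 μg/mL — R
Ceftriaxone: 64 μg/mL is ≥ 64 μg/mL ⇒ R
Trimethoprim-sulfamethoxazole: 128 μg/mL is ≥ 16 μg/mL — R
Nafcillin (64 μg/mL) ≥ 1 μg/mL → R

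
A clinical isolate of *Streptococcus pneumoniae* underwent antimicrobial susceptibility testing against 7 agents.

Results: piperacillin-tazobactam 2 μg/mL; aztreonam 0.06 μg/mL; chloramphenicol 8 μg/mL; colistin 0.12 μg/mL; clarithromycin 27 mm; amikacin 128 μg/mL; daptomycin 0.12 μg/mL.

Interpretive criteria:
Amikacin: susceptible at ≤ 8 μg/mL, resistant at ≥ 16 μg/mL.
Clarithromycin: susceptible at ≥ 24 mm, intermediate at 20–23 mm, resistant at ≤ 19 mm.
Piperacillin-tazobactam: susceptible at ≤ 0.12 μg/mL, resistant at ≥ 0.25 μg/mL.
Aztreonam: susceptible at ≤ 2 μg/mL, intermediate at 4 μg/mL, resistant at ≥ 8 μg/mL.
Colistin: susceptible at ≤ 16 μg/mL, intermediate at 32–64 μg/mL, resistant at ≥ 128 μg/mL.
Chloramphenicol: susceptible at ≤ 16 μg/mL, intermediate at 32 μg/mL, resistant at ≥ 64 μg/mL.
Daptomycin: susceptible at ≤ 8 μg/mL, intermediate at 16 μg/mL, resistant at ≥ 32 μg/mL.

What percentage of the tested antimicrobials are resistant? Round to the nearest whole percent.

Piperacillin-tazobactam (2 μg/mL) ≥ 0.25 μg/mL → Resistant
Aztreonam 0.06 μg/mL: ≤ 2 μg/mL — susceptible
Chloramphenicol: 8 μg/mL is ≤ 16 μg/mL — Susceptible
Colistin: 0.12 μg/mL is ≤ 16 μg/mL — Susceptible
Clarithromycin 27 mm: ≥ 24 mm ⇒ S
Amikacin: 128 μg/mL is ≥ 16 μg/mL → R
Daptomycin 0.12 μg/mL: ≤ 8 μg/mL — susceptible
Resistant: 2/7

29%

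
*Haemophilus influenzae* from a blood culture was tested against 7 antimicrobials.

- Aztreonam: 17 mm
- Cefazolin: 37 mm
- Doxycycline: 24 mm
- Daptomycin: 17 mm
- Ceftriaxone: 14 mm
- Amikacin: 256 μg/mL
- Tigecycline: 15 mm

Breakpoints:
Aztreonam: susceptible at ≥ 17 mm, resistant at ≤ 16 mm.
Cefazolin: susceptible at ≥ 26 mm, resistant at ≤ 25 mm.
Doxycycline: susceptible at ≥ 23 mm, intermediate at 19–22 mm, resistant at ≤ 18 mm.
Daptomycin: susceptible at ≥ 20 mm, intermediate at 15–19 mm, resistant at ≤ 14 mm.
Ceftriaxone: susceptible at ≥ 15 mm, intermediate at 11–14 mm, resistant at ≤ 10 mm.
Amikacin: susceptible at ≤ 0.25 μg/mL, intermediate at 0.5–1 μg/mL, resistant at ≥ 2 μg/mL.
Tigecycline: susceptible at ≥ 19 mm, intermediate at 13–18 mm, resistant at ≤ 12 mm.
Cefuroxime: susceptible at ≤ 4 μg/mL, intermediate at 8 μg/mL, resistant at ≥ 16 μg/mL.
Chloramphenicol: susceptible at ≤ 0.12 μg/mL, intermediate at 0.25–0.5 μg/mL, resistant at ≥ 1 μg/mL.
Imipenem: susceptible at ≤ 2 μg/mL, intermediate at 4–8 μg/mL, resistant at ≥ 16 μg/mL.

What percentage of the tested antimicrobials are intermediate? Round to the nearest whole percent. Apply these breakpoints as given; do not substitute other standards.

Aztreonam 17 mm: ≥ 17 mm ⇒ Susceptible
Cefazolin: 37 mm is ≥ 26 mm ⇒ S
Doxycycline: 24 mm is ≥ 23 mm → Susceptible
Daptomycin: 17 mm is in 15–19 mm — Intermediate
Ceftriaxone (14 mm) in 11–14 mm → Intermediate
Amikacin: 256 μg/mL is ≥ 2 μg/mL ⇒ R
Tigecycline (15 mm) in 13–18 mm ⇒ Intermediate
Intermediate: 3/7

43%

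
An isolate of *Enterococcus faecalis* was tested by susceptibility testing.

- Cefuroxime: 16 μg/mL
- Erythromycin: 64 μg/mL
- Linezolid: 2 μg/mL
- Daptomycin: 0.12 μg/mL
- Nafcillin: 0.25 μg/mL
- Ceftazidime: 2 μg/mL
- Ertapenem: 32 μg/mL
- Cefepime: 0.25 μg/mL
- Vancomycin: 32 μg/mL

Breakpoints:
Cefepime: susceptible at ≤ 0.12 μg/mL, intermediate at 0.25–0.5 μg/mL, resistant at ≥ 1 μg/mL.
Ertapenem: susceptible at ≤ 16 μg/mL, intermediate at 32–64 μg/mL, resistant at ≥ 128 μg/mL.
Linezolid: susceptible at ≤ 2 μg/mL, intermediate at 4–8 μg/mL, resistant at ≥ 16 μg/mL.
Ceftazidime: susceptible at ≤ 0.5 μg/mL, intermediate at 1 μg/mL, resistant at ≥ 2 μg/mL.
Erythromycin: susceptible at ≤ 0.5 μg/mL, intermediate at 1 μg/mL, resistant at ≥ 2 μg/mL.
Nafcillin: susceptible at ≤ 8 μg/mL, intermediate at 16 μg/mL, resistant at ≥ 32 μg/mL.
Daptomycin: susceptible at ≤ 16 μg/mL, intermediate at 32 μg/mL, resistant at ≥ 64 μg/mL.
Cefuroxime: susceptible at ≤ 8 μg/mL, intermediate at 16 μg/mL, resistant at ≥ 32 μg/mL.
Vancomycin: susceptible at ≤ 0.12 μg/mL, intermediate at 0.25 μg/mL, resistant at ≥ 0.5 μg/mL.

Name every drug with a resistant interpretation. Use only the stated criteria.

Cefuroxime 16 μg/mL: = 16 μg/mL — I
Erythromycin 64 μg/mL: ≥ 2 μg/mL → resistant
Linezolid 2 μg/mL: ≤ 2 μg/mL ⇒ S
Daptomycin: 0.12 μg/mL is ≤ 16 μg/mL ⇒ Susceptible
Nafcillin (0.25 μg/mL) ≤ 8 μg/mL — Susceptible
Ceftazidime (2 μg/mL) ≥ 2 μg/mL ⇒ R
Ertapenem: 32 μg/mL is in 32–64 μg/mL — I
Cefepime 0.25 μg/mL: in 0.25–0.5 μg/mL — Intermediate
Vancomycin (32 μg/mL) ≥ 0.5 μg/mL ⇒ resistant

erythromycin, ceftazidime, vancomycin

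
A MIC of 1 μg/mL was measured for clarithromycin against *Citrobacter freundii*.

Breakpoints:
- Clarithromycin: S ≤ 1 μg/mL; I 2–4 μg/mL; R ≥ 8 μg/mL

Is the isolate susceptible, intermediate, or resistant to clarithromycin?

S

Clarithromycin (1 μg/mL) ≤ 1 μg/mL ⇒ S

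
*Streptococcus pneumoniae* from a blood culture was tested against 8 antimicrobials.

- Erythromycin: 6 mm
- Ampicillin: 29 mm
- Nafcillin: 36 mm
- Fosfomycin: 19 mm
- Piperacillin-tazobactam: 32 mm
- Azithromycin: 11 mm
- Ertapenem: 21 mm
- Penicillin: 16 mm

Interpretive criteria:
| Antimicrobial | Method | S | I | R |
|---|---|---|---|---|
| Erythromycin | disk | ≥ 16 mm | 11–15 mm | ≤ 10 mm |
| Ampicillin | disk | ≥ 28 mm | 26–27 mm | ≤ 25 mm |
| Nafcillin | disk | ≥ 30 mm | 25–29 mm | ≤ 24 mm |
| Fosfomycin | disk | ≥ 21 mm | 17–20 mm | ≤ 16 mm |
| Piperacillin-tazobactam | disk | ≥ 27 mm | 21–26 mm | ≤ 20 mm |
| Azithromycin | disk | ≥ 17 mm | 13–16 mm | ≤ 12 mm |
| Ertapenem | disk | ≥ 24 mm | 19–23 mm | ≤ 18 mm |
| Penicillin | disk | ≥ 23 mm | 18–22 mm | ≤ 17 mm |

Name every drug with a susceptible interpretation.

ampicillin, nafcillin, piperacillin-tazobactam

Erythromycin 6 mm: ≤ 10 mm — R
Ampicillin 29 mm: ≥ 28 mm → susceptible
Nafcillin (36 mm) ≥ 30 mm → Susceptible
Fosfomycin (19 mm) in 17–20 mm — Intermediate
Piperacillin-tazobactam (32 mm) ≥ 27 mm ⇒ Susceptible
Azithromycin 11 mm: ≤ 12 mm ⇒ R
Ertapenem (21 mm) in 19–23 mm — Intermediate
Penicillin 16 mm: ≤ 17 mm → Resistant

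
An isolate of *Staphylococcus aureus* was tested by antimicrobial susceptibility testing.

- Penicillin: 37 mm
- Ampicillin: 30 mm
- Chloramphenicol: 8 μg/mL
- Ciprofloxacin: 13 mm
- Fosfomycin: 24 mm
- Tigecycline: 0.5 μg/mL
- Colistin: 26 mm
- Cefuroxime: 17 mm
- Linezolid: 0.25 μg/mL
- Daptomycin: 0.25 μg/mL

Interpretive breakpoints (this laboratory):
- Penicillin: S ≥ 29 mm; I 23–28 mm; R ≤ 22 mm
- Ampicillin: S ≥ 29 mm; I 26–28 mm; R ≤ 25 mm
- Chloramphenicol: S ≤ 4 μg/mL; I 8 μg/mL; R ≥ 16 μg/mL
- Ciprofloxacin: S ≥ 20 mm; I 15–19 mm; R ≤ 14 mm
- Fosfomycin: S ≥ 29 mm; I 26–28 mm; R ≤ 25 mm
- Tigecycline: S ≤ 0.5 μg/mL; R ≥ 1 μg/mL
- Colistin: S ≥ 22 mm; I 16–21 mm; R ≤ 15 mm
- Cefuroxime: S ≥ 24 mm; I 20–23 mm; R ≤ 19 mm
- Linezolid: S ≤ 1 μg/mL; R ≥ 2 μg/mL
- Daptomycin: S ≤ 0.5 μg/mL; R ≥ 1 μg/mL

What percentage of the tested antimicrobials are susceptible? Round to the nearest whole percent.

Penicillin: 37 mm is ≥ 29 mm — S
Ampicillin (30 mm) ≥ 29 mm → susceptible
Chloramphenicol 8 μg/mL: = 8 μg/mL — I
Ciprofloxacin (13 mm) ≤ 14 mm — R
Fosfomycin (24 mm) ≤ 25 mm → Resistant
Tigecycline (0.5 μg/mL) ≤ 0.5 μg/mL → Susceptible
Colistin 26 mm: ≥ 22 mm ⇒ S
Cefuroxime 17 mm: ≤ 19 mm → resistant
Linezolid 0.25 μg/mL: ≤ 1 μg/mL — susceptible
Daptomycin: 0.25 μg/mL is ≤ 0.5 μg/mL — S
Susceptible: 6/10

60%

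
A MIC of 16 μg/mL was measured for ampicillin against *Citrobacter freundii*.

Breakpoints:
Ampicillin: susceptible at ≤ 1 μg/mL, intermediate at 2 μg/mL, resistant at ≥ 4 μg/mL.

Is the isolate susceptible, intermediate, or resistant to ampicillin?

Ampicillin 16 μg/mL: ≥ 4 μg/mL — Resistant

R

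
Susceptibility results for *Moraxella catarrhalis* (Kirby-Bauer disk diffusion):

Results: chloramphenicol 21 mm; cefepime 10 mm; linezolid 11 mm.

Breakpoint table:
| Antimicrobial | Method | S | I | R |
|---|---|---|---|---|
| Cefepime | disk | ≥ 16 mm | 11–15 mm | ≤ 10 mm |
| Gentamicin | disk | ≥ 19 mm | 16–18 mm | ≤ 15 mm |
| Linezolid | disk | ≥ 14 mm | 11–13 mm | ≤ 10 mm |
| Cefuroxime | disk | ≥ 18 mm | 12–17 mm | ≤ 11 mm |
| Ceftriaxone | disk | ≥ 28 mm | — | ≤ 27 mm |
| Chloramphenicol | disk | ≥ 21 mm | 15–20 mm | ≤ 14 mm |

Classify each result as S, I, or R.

Chloramphenicol 21 mm: ≥ 21 mm — S
Cefepime: 10 mm is ≤ 10 mm ⇒ Resistant
Linezolid (11 mm) in 11–13 mm ⇒ Intermediate

S, R, I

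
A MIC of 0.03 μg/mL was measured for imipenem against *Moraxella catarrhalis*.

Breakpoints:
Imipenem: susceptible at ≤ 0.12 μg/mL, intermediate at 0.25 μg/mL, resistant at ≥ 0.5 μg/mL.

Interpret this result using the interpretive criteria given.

S

Imipenem: 0.03 μg/mL is ≤ 0.12 μg/mL — susceptible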